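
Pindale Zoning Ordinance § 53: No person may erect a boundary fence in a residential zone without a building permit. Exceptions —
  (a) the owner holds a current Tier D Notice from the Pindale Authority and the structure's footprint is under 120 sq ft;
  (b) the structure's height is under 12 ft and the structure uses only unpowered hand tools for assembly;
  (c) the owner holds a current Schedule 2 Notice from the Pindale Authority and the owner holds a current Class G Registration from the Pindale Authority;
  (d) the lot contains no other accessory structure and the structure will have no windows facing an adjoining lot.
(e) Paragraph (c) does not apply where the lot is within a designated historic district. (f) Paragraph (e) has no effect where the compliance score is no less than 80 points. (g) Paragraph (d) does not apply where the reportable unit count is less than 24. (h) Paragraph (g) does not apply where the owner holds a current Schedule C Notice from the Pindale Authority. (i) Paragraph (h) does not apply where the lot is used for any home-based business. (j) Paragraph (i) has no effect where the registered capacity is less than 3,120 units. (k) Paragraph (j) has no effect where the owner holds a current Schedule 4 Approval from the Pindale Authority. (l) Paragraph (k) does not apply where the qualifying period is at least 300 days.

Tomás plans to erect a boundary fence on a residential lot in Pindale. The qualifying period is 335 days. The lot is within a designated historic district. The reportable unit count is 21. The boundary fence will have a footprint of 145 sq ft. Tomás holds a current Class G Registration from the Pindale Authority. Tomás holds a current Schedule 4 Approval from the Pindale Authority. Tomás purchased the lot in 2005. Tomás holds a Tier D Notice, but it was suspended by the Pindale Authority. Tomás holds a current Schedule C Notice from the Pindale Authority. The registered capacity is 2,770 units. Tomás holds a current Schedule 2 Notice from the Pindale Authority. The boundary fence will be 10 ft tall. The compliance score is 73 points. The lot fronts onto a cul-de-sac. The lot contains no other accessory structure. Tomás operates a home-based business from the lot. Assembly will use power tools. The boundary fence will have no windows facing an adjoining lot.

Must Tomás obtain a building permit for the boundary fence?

No — exception (d) applies; Tomás does not need a building permit.

Exception (a) requires that the owner holds a current Tier D Notice from the Pindale Authority; but there is no Tier D Notice in force, so (a) is unavailable.
Exception (b) requires that the structure uses only unpowered hand tools for assembly; but assembly uses power tools, so (b) is unavailable.
Exception (c) is satisfied on its face — a current Schedule 2 Notice is held; a current Class G Registration is held. However, paragraphs (e)–(f) must be considered: (e) operates against (c): the lot is in a historic district. (f), which would lift (e), is not engaged — the compliance score is 73 points, short of 80 points. So (c) is unavailable.
Exception (d): the lot has no other accessory structure; no windows face an adjoining lot — every condition holds. Under paragraphs (g)–(l): (g) is engaged (the reportable unit count is 21, less than the 24 limit), but is set aside by (h): (h) operates against (g): a current Schedule C Notice is held. (i) is engaged (a home-based business operates on the lot), but yields to (j): (j) operates — the registered capacity is 2,770 units, less than the 3,120 units limit. (k) operates (a current Schedule 4 Approval is held), but is set aside by (l): (l) operates against (k): the qualifying period is 335 days, meeting the 300 days threshold. (d) remains available.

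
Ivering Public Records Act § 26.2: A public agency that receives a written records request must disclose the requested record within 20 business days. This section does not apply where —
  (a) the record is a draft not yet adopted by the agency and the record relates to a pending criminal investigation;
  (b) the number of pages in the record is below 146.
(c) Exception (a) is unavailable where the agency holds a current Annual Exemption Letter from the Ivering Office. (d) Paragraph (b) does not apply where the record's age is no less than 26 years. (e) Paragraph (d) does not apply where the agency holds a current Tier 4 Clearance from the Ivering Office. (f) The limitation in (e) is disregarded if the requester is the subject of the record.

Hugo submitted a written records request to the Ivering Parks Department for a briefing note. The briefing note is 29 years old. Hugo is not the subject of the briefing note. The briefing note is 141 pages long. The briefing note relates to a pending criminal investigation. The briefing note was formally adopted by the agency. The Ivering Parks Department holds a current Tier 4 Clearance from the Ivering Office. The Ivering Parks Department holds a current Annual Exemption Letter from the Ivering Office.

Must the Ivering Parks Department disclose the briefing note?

No — exception (b) applies; the Ivering Parks Department is not required to disclose the briefing note.

Exception (a) fails — the briefing note has been formally adopted.
Exception (b)'s conditions are all satisfied: the number of pages in the record is 141, below the 146 limit. Applying paragraphs (d)–(f): (d) would limit (b) — the record's age is 29 years, meeting the 26 years threshold — but (e) sets (d) aside: (e) is engaged — a current Tier 4 Clearance is held. (f), which would lift (e), is inapplicable — Hugo is not the subject of the briefing note. Exception (b) stands.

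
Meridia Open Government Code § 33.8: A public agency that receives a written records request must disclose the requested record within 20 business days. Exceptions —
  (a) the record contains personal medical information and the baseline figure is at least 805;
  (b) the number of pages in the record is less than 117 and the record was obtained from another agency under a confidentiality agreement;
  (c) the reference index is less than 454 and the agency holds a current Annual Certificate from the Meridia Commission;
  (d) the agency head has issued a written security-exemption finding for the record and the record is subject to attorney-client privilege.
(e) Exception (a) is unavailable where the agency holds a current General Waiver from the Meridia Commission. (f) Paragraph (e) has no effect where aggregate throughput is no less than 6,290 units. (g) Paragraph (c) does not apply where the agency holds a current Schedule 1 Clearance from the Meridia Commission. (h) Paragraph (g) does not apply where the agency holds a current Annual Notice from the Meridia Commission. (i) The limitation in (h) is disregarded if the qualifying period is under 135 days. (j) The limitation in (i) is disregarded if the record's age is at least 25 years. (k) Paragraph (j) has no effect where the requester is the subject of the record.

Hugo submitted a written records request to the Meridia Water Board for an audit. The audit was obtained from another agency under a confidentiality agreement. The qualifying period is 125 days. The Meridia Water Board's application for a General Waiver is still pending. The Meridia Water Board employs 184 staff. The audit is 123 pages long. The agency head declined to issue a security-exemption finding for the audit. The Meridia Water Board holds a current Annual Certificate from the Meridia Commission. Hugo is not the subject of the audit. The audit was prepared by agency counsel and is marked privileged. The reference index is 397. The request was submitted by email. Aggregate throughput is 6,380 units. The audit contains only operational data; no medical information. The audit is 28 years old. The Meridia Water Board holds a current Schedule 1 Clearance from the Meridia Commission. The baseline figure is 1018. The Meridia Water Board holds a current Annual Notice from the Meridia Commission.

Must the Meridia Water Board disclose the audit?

Exception (a) fails — the audit contains only operational data.
Exception (b) does not apply: the number of pages in the record is 123, not less than 117.
Exception (c): the reference index is 397, less than the 454 limit; a current Annual Certificate is held — every condition holds. Applying paragraphs (g)–(k): (g) is triggered (a current Schedule 1 Clearance is held), but is set aside by (h): (h) operates against (g): a current Annual Notice is held. (i) applies (the qualifying period is 125 days, under the 135 days limit), but is set aside by (j): (j) is triggered — the record's age is 28 years, meeting the 25 years threshold. (k) does not operate here (Hugo is not the subject of the audit), so (j) stands. (c) remains available.
Exception (d) fails — the agency head declined to issue a security-exemption finding.

No — exception (c) applies; the Meridia Water Board is not required to disclose the audit.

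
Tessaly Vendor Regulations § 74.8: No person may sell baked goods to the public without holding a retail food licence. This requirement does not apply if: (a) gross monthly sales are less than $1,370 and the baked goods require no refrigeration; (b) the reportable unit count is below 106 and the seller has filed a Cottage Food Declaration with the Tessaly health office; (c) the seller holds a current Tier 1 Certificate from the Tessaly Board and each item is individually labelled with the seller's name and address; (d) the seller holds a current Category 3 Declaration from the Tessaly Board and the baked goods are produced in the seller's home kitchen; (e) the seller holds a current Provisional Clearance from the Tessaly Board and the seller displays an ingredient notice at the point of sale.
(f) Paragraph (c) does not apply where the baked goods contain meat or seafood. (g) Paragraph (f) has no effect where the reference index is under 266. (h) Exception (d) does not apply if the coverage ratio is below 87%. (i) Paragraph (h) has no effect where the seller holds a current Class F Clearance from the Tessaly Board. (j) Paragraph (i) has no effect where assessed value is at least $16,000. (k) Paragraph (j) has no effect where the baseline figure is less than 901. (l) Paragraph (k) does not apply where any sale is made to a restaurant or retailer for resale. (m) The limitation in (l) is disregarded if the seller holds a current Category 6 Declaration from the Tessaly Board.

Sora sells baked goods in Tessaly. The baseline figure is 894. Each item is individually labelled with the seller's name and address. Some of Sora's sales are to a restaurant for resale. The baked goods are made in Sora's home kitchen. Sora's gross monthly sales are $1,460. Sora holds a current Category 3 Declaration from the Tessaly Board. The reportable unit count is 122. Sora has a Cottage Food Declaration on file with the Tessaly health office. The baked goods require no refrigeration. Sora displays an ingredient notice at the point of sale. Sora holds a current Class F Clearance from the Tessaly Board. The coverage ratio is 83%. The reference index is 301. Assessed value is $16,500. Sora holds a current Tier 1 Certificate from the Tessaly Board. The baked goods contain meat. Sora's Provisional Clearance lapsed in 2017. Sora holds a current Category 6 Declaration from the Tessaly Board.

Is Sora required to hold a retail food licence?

No — exception (d) applies; Sora is not required to hold a retail food licence.

Exception (a) does not apply: gross monthly sales are $1,460, not less than $1,370.
Exception (b) does not apply: the reportable unit count is 122, not below 106.
Exception (c): a current Tier 1 Certificate is held; items are individually labelled — every condition holds. However, paragraphs (f)–(g) must be considered: (f) operates against (c): the baked goods contain meat. (g) is not triggered (the reference index is 301, not under 266), so (f) stands. (c) is therefore removed.
Exception (d) is satisfied on its face — a current Category 3 Declaration is held; the baked goods are home-kitchen produced. Under paragraphs (h)–(m): (h) operates (the coverage ratio is 83%, below the 87% limit), but yields to (i): (i) is triggered — a current Class F Clearance is held. (j) is engaged (assessed value is $16,500, meeting the $16,000 threshold), but is overridden by (k): (k) operates against (j): the baseline figure is 894, less than the 901 limit. (l) applies (some sales are to a restaurant for resale), but is overridden by (m): (m) operates against (l): a current Category 6 Declaration is held. (d) remains available.
Exception (e) fails — the Provisional Clearance is not current.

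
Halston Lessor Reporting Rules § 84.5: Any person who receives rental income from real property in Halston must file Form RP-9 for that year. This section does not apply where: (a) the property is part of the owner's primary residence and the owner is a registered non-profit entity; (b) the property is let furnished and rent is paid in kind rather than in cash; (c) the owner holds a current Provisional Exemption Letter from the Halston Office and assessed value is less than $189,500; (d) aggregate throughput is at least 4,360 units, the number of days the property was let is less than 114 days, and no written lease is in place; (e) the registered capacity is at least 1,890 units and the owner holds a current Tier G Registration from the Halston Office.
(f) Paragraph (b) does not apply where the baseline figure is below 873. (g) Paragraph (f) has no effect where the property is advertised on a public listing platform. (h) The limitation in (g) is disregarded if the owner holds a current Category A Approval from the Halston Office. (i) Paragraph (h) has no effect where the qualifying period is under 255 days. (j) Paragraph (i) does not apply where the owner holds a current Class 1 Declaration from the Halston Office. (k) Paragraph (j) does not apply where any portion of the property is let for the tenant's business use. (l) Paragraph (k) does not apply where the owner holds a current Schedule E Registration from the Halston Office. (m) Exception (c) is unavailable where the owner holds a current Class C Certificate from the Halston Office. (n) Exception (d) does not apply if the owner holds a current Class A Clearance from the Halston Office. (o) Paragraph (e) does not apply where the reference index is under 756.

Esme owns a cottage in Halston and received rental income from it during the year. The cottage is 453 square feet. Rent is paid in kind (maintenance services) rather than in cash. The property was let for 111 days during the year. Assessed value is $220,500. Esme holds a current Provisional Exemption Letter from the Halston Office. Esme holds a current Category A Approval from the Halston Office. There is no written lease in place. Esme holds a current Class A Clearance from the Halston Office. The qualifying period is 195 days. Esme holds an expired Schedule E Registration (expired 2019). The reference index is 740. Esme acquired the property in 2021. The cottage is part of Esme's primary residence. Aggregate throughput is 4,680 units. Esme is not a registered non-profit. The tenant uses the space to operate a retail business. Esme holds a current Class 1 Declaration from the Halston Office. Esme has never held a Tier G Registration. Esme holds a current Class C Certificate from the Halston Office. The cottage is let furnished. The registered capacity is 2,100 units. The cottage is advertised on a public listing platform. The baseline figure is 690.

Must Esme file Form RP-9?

No — exception (b) applies; Esme is not required to file Form RP-9.

Exception (a) does not apply: Esme is not a registered non-profit.
All of (b)'s requirements are met (the property is let furnished; rent is paid in kind). As to paragraphs (f)–(l): (f) would limit (b) — the baseline figure is 690, below the 873 limit — but (g) sets (f) aside: (g) applies — the property is publicly advertised. (h) would limit (g) — a current Category A Approval is held — but (i) sets (h) aside: (i) operates against (h): the qualifying period is 195 days, under the 255 days limit. (j) is engaged (a current Class 1 Declaration is held), but is overridden by (k): (k) is triggered — the space is let for business use. (l), which would lift (k), is not engaged — there is no Schedule E Registration in force. (b) remains available.
Exception (c) requires that assessed value is less than $189,500; but assessed value is $220,500, not less than $189,500, so (c) is unavailable.
Exception (d)'s conditions are all satisfied: aggregate throughput is 4,680 units, meeting the 4,360 units threshold; the number of days the property was let is 111 days, less than the 114 days limit; there is no written lease. But applying paragraph (n): (n) operates against (d): a current Class A Clearance is held. Exception (d) does not apply.
Exception (e) does not apply: there is no Tier G Registration in force.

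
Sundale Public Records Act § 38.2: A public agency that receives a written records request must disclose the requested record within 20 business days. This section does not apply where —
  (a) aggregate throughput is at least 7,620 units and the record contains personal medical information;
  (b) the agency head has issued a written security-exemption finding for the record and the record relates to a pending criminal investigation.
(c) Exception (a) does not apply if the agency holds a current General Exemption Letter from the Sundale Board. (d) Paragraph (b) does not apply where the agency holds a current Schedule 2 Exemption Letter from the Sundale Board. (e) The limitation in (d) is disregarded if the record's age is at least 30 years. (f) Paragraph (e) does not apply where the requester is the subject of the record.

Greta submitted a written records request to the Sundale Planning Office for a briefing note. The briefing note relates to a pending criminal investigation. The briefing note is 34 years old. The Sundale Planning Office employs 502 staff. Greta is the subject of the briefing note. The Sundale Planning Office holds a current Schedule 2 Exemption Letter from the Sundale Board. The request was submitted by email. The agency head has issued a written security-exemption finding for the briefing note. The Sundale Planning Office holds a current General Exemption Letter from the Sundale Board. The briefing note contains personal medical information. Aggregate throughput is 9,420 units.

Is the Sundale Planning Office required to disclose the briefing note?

Yes — the Sundale Planning Office must disclose the briefing note.

All of (a)'s requirements are met (aggregate throughput is 9,420 units, meeting the 7,620 units threshold; the briefing note contains personal medical information). But applying paragraph (c): (c) operates against (a): a current General Exemption Letter is held. So (a) is unavailable.
All of (b)'s requirements are met (a written security-exemption finding has been issued; the briefing note relates to a pending investigation). However, paragraphs (d)–(f) must be considered: (d) applies — a current Schedule 2 Exemption Letter is held. (e) would limit (d) — the record's age is 34 years, meeting the 30 years threshold — but (f) sets (e) aside: (f) operates against (e): Greta is the subject of the briefing note. (b) is therefore removed.
No exception displaces § 38.2.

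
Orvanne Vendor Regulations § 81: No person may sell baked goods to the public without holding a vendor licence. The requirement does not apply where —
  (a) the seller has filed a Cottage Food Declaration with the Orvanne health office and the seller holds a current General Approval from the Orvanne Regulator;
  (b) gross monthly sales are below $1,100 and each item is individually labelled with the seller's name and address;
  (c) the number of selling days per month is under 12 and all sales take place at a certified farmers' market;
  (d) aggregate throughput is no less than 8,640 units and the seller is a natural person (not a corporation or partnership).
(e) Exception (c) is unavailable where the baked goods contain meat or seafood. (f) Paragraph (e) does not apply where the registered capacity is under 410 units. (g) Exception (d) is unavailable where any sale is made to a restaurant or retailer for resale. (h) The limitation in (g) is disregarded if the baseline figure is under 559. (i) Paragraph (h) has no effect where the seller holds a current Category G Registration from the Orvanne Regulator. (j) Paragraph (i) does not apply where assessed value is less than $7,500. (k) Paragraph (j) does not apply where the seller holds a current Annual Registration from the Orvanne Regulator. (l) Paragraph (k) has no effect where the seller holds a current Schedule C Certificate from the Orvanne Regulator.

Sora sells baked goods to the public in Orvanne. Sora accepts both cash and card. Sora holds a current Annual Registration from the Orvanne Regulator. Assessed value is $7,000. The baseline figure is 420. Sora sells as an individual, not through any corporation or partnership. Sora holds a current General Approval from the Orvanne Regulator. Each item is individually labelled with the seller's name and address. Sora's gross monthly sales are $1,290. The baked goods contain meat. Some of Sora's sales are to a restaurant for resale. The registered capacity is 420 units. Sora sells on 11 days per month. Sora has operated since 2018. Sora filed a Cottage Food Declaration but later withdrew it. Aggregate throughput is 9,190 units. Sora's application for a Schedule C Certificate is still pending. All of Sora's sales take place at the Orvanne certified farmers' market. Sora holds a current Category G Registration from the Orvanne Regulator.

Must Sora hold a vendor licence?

Yes — Sora must hold a vendor licence.

Exception (a) does not apply: the Cottage Food Declaration was withdrawn.
Exception (b) does not apply: gross monthly sales are $1,290, not below $1,100.
Exception (c): the number of selling days per month is 11, under the 12 limit; all sales are at a certified farmers' market — every condition holds. But applying paragraphs (e)–(f): (e) operates against (c): the baked goods contain meat. (f), which would lift (e), does not operate here — the registered capacity is 420 units, not under 410 units. Exception (c) does not apply.
Exception (d): aggregate throughput is 9,190 units, meeting the 8,640 units threshold; the seller is a natural person — every condition holds. But: (g) applies — some sales are to a restaurant for resale. (h) is engaged (the baseline figure is 420, under the 559 limit), but is set aside by (i): (i) operates against (h): a current Category G Registration is held. (j) would limit (i) — assessed value is $7,000, less than the $7,500 limit — but (k) sets (j) aside: (k) is engaged — a current Annual Registration is held. (l), which would lift (k), is not triggered — there is no Schedule C Certificate in force. Exception (d) does not apply.
None of the exceptions is available; § 81 applies in full.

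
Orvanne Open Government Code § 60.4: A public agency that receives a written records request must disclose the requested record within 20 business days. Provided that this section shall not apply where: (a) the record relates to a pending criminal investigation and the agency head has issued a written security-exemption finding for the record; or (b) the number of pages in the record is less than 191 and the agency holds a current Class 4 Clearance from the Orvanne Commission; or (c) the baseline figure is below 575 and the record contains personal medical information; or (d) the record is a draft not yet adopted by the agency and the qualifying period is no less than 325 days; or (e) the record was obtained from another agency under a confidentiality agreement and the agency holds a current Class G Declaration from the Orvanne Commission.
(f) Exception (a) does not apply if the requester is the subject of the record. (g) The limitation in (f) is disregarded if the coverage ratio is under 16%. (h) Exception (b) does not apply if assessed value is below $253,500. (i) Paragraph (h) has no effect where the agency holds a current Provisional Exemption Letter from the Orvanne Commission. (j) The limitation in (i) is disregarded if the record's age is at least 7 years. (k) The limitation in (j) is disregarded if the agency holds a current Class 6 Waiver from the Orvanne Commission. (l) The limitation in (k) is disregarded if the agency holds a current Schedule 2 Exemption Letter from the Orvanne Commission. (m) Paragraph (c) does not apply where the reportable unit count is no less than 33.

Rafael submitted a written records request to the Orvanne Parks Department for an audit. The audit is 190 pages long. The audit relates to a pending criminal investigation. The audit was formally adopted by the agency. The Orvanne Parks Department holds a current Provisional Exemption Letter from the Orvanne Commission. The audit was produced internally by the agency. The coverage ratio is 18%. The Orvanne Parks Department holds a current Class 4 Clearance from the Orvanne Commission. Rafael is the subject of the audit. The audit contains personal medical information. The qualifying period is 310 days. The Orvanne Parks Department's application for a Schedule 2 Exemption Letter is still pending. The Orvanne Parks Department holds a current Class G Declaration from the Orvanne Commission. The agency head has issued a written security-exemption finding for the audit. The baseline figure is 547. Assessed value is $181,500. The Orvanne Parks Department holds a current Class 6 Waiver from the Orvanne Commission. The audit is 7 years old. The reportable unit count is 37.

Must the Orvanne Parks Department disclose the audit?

No — exception (b) applies; the Orvanne Parks Department is not required to disclose the audit.

Exception (a): the audit relates to a pending investigation; a written security-exemption finding has been issued — every condition holds. But applying paragraphs (f)–(g): (f) operates against (a): Rafael is the subject of the audit. (g), which would lift (f), is not engaged — the coverage ratio is 18%, not under 16%. So (a) is unavailable.
All of (b)'s requirements are met (the number of pages in the record is 190, less than the 191 limit; a current Class 4 Clearance is held). Under paragraphs (h)–(l): (h) is triggered (assessed value is $181,500, below the $253,500 limit), but yields to (i): (i) is triggered — a current Provisional Exemption Letter is held. (j) is engaged (the record's age is 7 years, meeting the 7 years threshold), but is itself disapplied by (k): (k) operates against (j): a current Class 6 Waiver is held. (l) is inapplicable (there is no Schedule 2 Exemption Letter in force), so (k) stands. So (b) applies.
Exception (c): the baseline figure is 547, below the 575 limit; the audit contains personal medical information — every condition holds. Turning to paragraph (m): (m) operates against (c): the reportable unit count is 37, meeting the 33 threshold. So (c) is unavailable.
Exception (d) does not apply: the audit has been formally adopted.
Exception (e) requires that the record was obtained from another agency under a confidentiality agreement; but the audit was produced internally, so (e) is unavailable.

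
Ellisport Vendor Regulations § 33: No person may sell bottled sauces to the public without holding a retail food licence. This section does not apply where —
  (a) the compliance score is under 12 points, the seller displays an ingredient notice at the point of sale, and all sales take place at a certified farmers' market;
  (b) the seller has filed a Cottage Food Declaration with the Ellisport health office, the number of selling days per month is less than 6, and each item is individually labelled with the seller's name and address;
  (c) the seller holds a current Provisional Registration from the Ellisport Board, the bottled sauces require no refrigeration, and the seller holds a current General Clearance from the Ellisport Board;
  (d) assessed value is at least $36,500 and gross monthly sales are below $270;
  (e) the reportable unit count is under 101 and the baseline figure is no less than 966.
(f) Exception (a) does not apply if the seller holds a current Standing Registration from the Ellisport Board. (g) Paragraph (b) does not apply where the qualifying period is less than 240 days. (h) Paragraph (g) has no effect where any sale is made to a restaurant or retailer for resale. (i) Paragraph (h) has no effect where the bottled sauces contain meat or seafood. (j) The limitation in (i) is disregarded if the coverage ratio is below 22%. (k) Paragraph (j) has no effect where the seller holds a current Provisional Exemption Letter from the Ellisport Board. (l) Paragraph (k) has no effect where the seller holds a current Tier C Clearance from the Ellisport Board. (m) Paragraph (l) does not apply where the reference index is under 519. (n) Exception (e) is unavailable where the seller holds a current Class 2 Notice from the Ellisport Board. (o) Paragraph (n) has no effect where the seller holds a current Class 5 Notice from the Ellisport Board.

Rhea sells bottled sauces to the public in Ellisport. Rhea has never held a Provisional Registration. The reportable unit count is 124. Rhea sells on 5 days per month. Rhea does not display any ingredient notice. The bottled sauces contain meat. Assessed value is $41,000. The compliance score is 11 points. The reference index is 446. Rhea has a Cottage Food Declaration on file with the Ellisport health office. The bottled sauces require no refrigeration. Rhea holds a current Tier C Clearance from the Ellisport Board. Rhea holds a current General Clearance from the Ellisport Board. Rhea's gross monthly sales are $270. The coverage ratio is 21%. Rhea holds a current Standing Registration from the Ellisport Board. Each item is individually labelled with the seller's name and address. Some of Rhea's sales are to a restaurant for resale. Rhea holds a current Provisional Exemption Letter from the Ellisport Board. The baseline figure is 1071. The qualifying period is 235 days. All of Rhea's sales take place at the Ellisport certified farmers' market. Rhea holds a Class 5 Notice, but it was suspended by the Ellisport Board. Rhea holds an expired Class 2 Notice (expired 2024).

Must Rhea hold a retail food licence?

Exception (a) fails — no ingredient notice is displayed.
Exception (b): a Cottage Food Declaration is on file; the number of selling days per month is 5, less than the 6 limit; items are individually labelled — every condition holds. Turning to paragraphs (g)–(m): (g) operates — the qualifying period is 235 days, less than the 240 days limit. (h) would limit (g) — some sales are to a restaurant for resale — but (i) sets (h) aside: (i) operates against (h): the bottled sauces contain meat. (j) would limit (i) — the coverage ratio is 21%, below the 22% limit — but (k) sets (j) aside: (k) applies — a current Provisional Exemption Letter is held. (l) applies (a current Tier C Clearance is held), but is overridden by (m): (m) operates against (l): the reference index is 446, under the 519 limit. So (b) is unavailable.
Exception (c) does not apply: there is no Provisional Registration in force.
Exception (d) requires that gross monthly sales are below $270; but gross monthly sales are $270, not below $270, so (d) is unavailable.
Exception (e) does not apply: the reportable unit count is 124, not under 101.
No exception displaces § 33.

Yes — Rhea must hold a retail food licence.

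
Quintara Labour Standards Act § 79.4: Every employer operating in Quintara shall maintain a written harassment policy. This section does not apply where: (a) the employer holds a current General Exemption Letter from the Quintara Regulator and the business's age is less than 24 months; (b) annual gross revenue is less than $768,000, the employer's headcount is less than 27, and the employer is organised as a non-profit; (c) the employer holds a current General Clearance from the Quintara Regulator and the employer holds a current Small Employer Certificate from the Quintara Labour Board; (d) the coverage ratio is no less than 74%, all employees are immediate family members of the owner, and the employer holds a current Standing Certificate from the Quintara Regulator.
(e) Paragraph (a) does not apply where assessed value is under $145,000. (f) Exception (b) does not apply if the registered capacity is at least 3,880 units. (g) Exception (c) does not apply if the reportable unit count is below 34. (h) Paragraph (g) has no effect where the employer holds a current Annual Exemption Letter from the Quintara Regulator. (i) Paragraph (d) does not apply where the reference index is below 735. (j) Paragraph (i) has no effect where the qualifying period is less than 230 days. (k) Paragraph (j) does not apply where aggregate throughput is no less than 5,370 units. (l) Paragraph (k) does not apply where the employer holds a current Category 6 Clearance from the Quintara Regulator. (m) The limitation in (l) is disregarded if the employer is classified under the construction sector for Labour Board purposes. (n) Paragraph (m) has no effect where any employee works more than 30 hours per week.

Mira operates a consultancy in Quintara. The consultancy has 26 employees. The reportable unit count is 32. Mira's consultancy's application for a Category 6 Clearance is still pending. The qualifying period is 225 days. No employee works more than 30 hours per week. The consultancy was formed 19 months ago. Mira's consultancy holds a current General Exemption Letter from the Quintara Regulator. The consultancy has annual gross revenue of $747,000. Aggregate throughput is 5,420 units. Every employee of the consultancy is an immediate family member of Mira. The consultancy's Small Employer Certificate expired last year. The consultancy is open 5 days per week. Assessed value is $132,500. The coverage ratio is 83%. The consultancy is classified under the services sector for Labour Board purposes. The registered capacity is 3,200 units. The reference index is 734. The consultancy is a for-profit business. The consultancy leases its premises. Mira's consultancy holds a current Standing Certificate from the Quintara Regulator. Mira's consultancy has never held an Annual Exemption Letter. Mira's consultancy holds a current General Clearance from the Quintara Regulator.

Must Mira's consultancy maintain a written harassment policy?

Exception (a) is satisfied on its face — a current General Exemption Letter is held; the business's age is 19 months, less than the 24 months limit. However, paragraph (e) must be considered: (e) operates against (a): assessed value is $132,500, under the $145,000 limit. (a) is therefore removed.
Exception (b) requires that the employer is organised as a non-profit; but the employer is for-profit, so (b) is unavailable.
Exception (c) fails — the Small Employer Certificate has expired.
Exception (d) is satisfied on its face — the coverage ratio is 83%, meeting the 74% threshold; every employee is an immediate family member; a current Standing Certificate is held. But applying paragraphs (i)–(n): (i) operates — the reference index is 734, below the 735 limit. (j) would limit (i) — the qualifying period is 225 days, less than the 230 days limit — but (k) sets (j) aside: (k) operates against (j): aggregate throughput is 5,420 units, meeting the 5,370 units threshold. (l) does not operate here (there is no Category 6 Clearance in force), so (k) stands. So (d) is unavailable.
No exception displaces § 79.4.

Yes — Mira's consultancy must maintain a written harassment policy.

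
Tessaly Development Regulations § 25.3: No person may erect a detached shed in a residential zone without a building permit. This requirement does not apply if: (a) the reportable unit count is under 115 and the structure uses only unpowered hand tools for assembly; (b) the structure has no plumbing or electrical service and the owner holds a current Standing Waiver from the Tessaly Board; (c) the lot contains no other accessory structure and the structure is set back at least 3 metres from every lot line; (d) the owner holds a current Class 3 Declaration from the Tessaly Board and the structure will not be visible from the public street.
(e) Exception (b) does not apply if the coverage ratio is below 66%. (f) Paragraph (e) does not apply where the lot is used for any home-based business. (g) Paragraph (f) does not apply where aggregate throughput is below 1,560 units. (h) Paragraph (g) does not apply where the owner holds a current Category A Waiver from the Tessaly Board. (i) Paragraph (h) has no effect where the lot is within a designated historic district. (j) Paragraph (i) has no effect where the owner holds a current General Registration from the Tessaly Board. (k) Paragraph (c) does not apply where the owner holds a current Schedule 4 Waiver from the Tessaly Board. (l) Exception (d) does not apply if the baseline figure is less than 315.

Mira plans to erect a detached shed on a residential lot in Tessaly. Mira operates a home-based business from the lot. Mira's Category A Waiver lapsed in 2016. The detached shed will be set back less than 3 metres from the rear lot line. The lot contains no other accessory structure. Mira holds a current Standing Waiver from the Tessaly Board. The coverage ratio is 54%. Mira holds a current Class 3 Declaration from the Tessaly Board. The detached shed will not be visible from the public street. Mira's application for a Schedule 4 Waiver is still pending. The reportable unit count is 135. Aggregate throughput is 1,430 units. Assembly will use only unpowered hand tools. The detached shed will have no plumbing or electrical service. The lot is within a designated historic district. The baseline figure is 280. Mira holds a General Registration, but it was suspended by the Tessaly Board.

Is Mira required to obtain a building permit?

Yes — Mira must obtain a building permit.

Exception (a) does not apply: the reportable unit count is 135, not under 115.
All of (b)'s requirements are met (there is no plumbing or electrical service; a current Standing Waiver is held). But: (e) operates against (b): the coverage ratio is 54%, below the 66% limit. (f) applies (a home-based business operates on the lot), but is set aside by (g): (g) applies — aggregate throughput is 1,430 units, below the 1,560 units limit. (h) is inapplicable (the Category A Waiver is not current), so (g) stands. So (b) is unavailable.
Exception (c) fails — the rear setback is under 3 m.
Exception (d): a current Class 3 Declaration is held; the structure will not be visible from the street — every condition holds. However, paragraph (l) must be considered: (l) operates against (d): the baseline figure is 280, less than the 315 limit. (d) is therefore removed.
No exception is made out. Mira falls within the general rule.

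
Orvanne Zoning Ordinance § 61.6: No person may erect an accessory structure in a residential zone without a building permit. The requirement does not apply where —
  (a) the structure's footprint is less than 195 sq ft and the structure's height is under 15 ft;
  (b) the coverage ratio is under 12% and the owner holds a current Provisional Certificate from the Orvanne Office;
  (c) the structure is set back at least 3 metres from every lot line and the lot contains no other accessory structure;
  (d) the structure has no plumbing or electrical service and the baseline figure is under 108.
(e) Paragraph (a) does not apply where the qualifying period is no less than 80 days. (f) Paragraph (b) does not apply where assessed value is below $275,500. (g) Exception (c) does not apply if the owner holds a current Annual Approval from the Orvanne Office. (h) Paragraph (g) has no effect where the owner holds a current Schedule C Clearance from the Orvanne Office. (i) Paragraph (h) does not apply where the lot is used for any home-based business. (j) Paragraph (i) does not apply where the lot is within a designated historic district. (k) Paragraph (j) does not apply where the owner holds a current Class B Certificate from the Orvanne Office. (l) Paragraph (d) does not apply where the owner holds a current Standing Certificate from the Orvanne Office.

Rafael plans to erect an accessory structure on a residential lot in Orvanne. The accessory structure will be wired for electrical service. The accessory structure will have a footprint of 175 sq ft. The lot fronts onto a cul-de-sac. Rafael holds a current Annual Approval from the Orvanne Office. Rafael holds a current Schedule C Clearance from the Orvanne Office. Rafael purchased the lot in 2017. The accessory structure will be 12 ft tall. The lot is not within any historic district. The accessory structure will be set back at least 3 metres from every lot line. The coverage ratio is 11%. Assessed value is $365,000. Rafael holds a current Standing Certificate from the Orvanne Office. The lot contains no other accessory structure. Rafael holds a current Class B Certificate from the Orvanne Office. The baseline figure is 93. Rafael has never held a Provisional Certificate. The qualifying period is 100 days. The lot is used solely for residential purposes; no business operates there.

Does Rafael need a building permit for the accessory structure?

Exception (a)'s conditions are all satisfied: the structure's footprint is 175 sq ft, less than the 195 sq ft limit; the structure's height is 12 ft, under the 15 ft limit. But: (e) operates against (a): the qualifying period is 100 days, meeting the 80 days threshold. So (a) is unavailable.
Exception (b) fails — no current Provisional Certificate is held.
Exception (c) is satisfied on its face — the setback is at least 3 m on every side; the lot has no other accessory structure. Considering the limiting provisions: (g) is engaged (a current Annual Approval is held), but is set aside by (h): (h) is triggered — a current Schedule C Clearance is held. (i), which would lift (h), is not engaged — the lot is solely residential. Exception (c) stands.
Exception (d) requires that the structure has no plumbing or electrical service; but electrical service is planned, so (d) is unavailable.

No — exception (c) applies; Rafael does not need a building permit.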